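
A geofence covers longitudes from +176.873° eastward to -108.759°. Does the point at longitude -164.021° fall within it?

Yes

Band width going east from +176.873° to -108.759°: ((-108.759 − 176.873) mod 360) = 74.368°.
Offset of -164.021° east of the west edge: ((-164.021 − 176.873) mod 360) = 19.106°.
19.106° ≤ 74.368° ⇒ inside.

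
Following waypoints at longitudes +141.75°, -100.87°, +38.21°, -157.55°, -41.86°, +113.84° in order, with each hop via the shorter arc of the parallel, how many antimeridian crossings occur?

Leg 1: +141.75° → -100.87°, shortest Δλ = 117.38° (east) — crosses 180°.
Leg 2: -100.87° → +38.21°, shortest Δλ = 139.08° (east) — does not cross 180°.
Leg 3: +38.21° → -157.55°, shortest Δλ = 164.24° (east) — crosses 180°.
Leg 4: -157.55° → -41.86°, shortest Δλ = 115.69° (east) — does not cross 180°.
Leg 5: -41.86° → +113.84°, shortest Δλ = 155.7° (east) — does not cross 180°.
Total crossings: 2.

2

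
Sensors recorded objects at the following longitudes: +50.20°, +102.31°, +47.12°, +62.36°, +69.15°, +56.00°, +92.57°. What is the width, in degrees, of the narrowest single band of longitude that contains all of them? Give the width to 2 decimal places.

Sort the longitudes: +47.12°, +50.20°, +56.00°, +62.36°, +69.15°, +92.57°, +102.31°.
Eastward gaps between consecutive values (wrapping around): 3.08°, 5.80°, 6.36°, 6.79°, 23.42°, 9.74°, 304.81°.
Largest gap = 304.81° ⇒ minimal covering band is its complement: 360° − 304.81° = 55.19°.
Band runs from +47.12° eastward to +102.31°.

55.19°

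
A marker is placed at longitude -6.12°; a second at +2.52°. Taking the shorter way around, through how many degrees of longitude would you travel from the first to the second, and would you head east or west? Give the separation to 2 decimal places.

8.64° east

Raw difference: 2.52 − -6.12 = 8.64°.
Normalise into (−180°, 180°]: 8.64° stays 8.64°.
Positive ⇒ the second point lies to the east; separation 8.64°.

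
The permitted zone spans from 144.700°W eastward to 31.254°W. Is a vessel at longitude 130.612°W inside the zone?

Yes

Band width going east from -144.700° to -31.254°: ((-31.254 − -144.700) mod 360) = 113.446°.
Offset of -130.612° east of the west edge: ((-130.612 − -144.700) mod 360) = 14.088°.
14.088° ≤ 113.446° ⇒ inside.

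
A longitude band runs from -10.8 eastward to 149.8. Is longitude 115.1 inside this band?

Band width going east from -10.8° to +149.8°: ((149.8 − -10.8) mod 360) = 160.6°.
Offset of +115.1° east of the west edge: ((115.1 − -10.8) mod 360) = 125.9°.
125.9° ≤ 160.6° ⇒ inside.

Yes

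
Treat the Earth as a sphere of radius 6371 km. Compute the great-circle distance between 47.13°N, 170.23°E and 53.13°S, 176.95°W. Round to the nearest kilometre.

Δλ = -176.95 − 170.23 = -347.18°; wrapped into (−180°, 180°]: 12.82°.
Δφ = -53.13 − 47.13 = -100.26°.
a = sin²(Δφ/2) + cos φ₁ · cos φ₂ · sin²(Δλ/2) = 0.594145.
c = 2·atan2(√a, √(1−a)) = 1.76022 rad → d = 6371·c ≈ 11214.35 km.

11214 km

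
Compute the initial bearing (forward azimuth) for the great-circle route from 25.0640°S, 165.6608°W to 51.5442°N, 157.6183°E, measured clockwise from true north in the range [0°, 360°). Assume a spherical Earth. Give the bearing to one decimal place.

Δλ = 157.6183 − -165.6608 = 323.2791°; wrapped into (−180°, 180°]: -36.7209°.
θ = atan2( sin Δλ · cos φ₂ , cos φ₁ · sin φ₂ − sin φ₁ · cos φ₂ · cos Δλ )
  = atan2(-0.37185, 0.92053) = -21.996° → normalised to [0°, 360°): 338.004°.

338.0°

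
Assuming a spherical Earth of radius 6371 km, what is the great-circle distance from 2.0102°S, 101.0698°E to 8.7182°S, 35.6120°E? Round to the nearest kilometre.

7277 km

Δλ = 35.6120 − 101.0698 = -65.4578°.
Δφ = -8.7182 − -2.0102 = -6.7080°.
a = sin²(Δφ/2) + cos φ₁ · cos φ₂ · sin²(Δλ/2) = 0.292186.
c = 2·atan2(√a, √(1−a)) = 1.14216 rad → d = 6371·c ≈ 7276.72 km.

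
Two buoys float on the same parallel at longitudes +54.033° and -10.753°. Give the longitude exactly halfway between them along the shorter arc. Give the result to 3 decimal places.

Signed shortest Δλ from +54.033° to -10.753° is -64.786°.
Midpoint longitude = +54.033° + (-64.786°)/2 = +54.033° − 32.393° = +21.640°.

+21.640°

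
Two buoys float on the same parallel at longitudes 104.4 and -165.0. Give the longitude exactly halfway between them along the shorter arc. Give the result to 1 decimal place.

Signed shortest Δλ from +104.4° to -165.0° is +90.6°.
Midpoint longitude = +104.4° + (+90.6°)/2 = +104.4° + 45.3° = +149.7°.
(The naïve average (+104.4 + -165.0)/2 = -30.3° is on the wrong side of the globe.)

+149.7°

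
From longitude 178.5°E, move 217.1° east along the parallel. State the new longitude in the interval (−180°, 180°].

Start at +178.5°; shift +217.1° → +395.6°.
+395.6° lies outside (−180°, 180°]; subtract 360° → +35.6°.

35.6°E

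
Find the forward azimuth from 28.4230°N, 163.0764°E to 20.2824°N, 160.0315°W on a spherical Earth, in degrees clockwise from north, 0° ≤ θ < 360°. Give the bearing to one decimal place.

Δλ = -160.0315 − 163.0764 = -323.1079°; wrapped into (−180°, 180°]: 36.8921°.
θ = atan2( sin Δλ · cos φ₂ , cos φ₁ · sin φ₂ − sin φ₁ · cos φ₂ · cos Δλ )
  = atan2(0.56309, -0.05221) = 95.297° → normalised to [0°, 360°): 95.297°.

95.3°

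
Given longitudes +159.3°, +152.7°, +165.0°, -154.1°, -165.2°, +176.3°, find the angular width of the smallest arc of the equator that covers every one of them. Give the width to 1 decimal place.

53.2°

Sort the longitudes: -165.2°, -154.1°, +152.7°, +159.3°, +165.0°, +176.3°.
Eastward gaps between consecutive values (wrapping around): 11.1°, 306.8°, 6.6°, 5.7°, 11.3°, 18.5°.
Largest gap = 306.8° ⇒ minimal covering band is its complement: 360° − 306.8° = 53.2°.
Band runs from +152.7° eastward to -154.1°, crossing the antimeridian.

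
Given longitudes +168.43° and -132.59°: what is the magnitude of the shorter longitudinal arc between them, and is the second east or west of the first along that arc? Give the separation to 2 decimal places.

Raw difference: -132.59 − 168.43 = -301.02°.
Normalise into (−180°, 180°]: -301.02° + 360° = 58.98°.
Positive ⇒ the second point lies to the east; separation 58.98°.

58.98° east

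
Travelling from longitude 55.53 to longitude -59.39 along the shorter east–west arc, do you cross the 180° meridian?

No

Signed shortest Δλ = ((-59.39 − 55.53 + 180) mod 360) − 180 = -114.92°.
Going west by 114.92° from +55.53° reaches -59.39° without touching 180°.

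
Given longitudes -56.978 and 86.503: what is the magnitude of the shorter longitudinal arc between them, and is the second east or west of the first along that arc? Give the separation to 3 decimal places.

143.481° east

Raw difference: 86.503 − -56.978 = 143.481°.
Normalise into (−180°, 180°]: 143.481° stays 143.481°.
Positive ⇒ the second point lies to the east; separation 143.481°.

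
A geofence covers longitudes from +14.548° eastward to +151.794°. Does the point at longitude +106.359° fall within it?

Band width going east from +14.548° to +151.794°: ((151.794 − 14.548) mod 360) = 137.246°.
Offset of +106.359° east of the west edge: ((106.359 − 14.548) mod 360) = 91.811°.
91.811° ≤ 137.246° ⇒ inside.

Yes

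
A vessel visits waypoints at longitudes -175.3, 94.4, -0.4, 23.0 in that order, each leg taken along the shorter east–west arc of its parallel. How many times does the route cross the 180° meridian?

1

Leg 1: -175.3° → +94.4°, shortest Δλ = -90.3° (west) — crosses 180°.
Leg 2: +94.4° → -0.4°, shortest Δλ = -94.8° (west) — does not cross 180°.
Leg 3: -0.4° → +23.0°, shortest Δλ = 23.4° (east) — does not cross 180°.
Total crossings: 1.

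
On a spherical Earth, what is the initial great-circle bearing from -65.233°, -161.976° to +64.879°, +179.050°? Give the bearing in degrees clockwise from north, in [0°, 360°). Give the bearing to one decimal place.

349.5°

Δλ = 179.050 − -161.976 = 341.026°; wrapped into (−180°, 180°]: -18.974°.
θ = atan2( sin Δλ · cos φ₂ , cos φ₁ · sin φ₂ − sin φ₁ · cos φ₂ · cos Δλ )
  = atan2(-0.13803, 0.74384) = -10.513° → normalised to [0°, 360°): 349.487°.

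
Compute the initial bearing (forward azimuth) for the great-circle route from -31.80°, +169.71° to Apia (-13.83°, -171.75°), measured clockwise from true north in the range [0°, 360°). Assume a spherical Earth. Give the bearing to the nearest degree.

Δλ = -171.75 − 169.71 = -341.46°; wrapped into (−180°, 180°]: 18.54°.
θ = atan2( sin Δλ · cos φ₂ , cos φ₁ · sin φ₂ − sin φ₁ · cos φ₂ · cos Δλ )
  = atan2(0.30875, 0.28196) = 47.596° → normalised to [0°, 360°): 47.596°.

48°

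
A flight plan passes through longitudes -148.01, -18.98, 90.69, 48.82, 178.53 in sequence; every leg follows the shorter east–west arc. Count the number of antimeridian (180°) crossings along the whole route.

Leg 1: -148.01° → -18.98°, shortest Δλ = 129.03° (east) — does not cross 180°.
Leg 2: -18.98° → +90.69°, shortest Δλ = 109.67° (east) — does not cross 180°.
Leg 3: +90.69° → +48.82°, shortest Δλ = -41.87° (west) — does not cross 180°.
Leg 4: +48.82° → +178.53°, shortest Δλ = 129.71° (east) — does not cross 180°.
Total crossings: 0.

0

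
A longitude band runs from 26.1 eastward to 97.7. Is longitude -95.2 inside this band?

Band width going east from +26.1° to +97.7°: ((97.7 − 26.1) mod 360) = 71.6°.
Offset of -95.2° east of the west edge: ((-95.2 − 26.1) mod 360) = 238.7°.
238.7° > 71.6° ⇒ outside.

No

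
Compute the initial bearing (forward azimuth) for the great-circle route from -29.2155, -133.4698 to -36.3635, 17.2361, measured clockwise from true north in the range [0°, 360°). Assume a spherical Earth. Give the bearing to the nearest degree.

155°

Δλ = 17.2361 − -133.4698 = 150.7059°.
θ = atan2( sin Δλ · cos φ₂ , cos φ₁ · sin φ₂ − sin φ₁ · cos φ₂ · cos Δλ )
  = atan2(0.39401, -0.86027) = 155.392° → normalised to [0°, 360°): 155.392°.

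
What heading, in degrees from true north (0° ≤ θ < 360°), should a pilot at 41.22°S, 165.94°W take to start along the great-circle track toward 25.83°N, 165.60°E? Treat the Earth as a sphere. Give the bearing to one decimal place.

Δλ = 165.60 − -165.94 = 331.54°; wrapped into (−180°, 180°]: -28.46°.
θ = atan2( sin Δλ · cos φ₂ , cos φ₁ · sin φ₂ − sin φ₁ · cos φ₂ · cos Δλ )
  = atan2(-0.42893, 0.84917) = -26.799° → normalised to [0°, 360°): 333.201°.

333.2°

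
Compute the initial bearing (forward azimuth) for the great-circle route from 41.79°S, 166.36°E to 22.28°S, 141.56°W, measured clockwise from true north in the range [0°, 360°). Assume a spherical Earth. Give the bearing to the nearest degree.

82°

Δλ = -141.56 − 166.36 = -307.92°; wrapped into (−180°, 180°]: 52.08°.
θ = atan2( sin Δλ · cos φ₂ , cos φ₁ · sin φ₂ − sin φ₁ · cos φ₂ · cos Δλ )
  = atan2(0.72997, 0.09629) = 82.486° → normalised to [0°, 360°): 82.486°.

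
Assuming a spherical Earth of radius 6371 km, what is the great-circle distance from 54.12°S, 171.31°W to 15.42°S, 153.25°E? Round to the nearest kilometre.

Δλ = 153.25 − -171.31 = 324.56°; wrapped into (−180°, 180°]: -35.44°.
Δφ = -15.42 − -54.12 = 38.70°.
a = sin²(Δφ/2) + cos φ₁ · cos φ₂ · sin²(Δλ/2) = 0.162125.
c = 2·atan2(√a, √(1−a)) = 0.82881 rad → d = 6371·c ≈ 5280.37 km.

5280 km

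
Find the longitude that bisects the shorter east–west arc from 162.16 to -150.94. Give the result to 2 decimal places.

-174.39°

Signed shortest Δλ from +162.16° to -150.94° is +46.90°.
Midpoint longitude = +162.16° + (+46.90°)/2 = +162.16° + 23.45° = +185.61°.
Normalise into (−180°, 180°]: -174.39°.
(The naïve average (+162.16 + -150.94)/2 = 5.61° is on the wrong side of the globe.)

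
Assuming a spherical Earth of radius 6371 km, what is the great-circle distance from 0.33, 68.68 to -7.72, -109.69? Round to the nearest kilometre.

Δλ = -109.69 − 68.68 = -178.37°.
Δφ = -7.72 − 0.33 = -8.05°.
a = sin²(Δφ/2) + cos φ₁ · cos φ₂ · sin²(Δλ/2) = 0.995646.
c = 2·atan2(√a, √(1−a)) = 3.00953 rad → d = 6371·c ≈ 19173.73 km.

19174 km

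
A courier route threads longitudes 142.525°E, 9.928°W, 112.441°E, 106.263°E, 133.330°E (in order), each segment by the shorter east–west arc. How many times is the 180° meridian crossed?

0

Leg 1: +142.525° → -9.928°, shortest Δλ = -152.453° (west) — does not cross 180°.
Leg 2: -9.928° → +112.441°, shortest Δλ = 122.369° (east) — does not cross 180°.
Leg 3: +112.441° → +106.263°, shortest Δλ = -6.178° (west) — does not cross 180°.
Leg 4: +106.263° → +133.330°, shortest Δλ = 27.067° (east) — does not cross 180°.
Total crossings: 0.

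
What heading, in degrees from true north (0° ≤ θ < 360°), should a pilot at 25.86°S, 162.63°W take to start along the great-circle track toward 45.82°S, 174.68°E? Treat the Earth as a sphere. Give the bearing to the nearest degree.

Δλ = 174.68 − -162.63 = 337.31°; wrapped into (−180°, 180°]: -22.69°.
θ = atan2( sin Δλ · cos φ₂ , cos φ₁ · sin φ₂ − sin φ₁ · cos φ₂ · cos Δλ )
  = atan2(-0.26883, -0.36489) = -143.619° → normalised to [0°, 360°): 216.381°.

216°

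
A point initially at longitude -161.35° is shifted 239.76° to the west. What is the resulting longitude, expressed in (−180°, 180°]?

Start at -161.35°; shift −239.76° → -401.11°.
-401.11° lies outside (−180°, 180°]; add 360° → -41.11°.

-41.11°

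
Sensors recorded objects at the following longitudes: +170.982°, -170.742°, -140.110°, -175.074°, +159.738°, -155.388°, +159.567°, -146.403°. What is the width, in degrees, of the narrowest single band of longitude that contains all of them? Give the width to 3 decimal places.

60.323°

Sort the longitudes: -175.074°, -170.742°, -155.388°, -146.403°, -140.110°, +159.567°, +159.738°, +170.982°.
Eastward gaps between consecutive values (wrapping around): 4.332°, 15.354°, 8.985°, 6.293°, 299.677°, 0.171°, 11.244°, 13.944°.
Largest gap = 299.677° ⇒ minimal covering band is its complement: 360° − 299.677° = 60.323°.
Band runs from +159.567° eastward to -140.110°, crossing the antimeridian.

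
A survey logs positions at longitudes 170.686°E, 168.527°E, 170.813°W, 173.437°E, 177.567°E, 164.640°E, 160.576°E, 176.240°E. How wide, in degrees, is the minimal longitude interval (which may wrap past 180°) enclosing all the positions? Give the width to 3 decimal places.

Sort the longitudes: -170.813°, +160.576°, +164.640°, +168.527°, +170.686°, +173.437°, +176.240°, +177.567°.
Eastward gaps between consecutive values (wrapping around): 331.389°, 4.064°, 3.887°, 2.159°, 2.751°, 2.803°, 1.327°, 11.620°.
Largest gap = 331.389° ⇒ minimal covering band is its complement: 360° − 331.389° = 28.611°.
Band runs from +160.576° eastward to -170.813°, crossing the antimeridian.

28.611°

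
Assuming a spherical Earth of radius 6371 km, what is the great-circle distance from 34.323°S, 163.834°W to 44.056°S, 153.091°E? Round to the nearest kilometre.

3819 km

Δλ = 153.091 − -163.834 = 316.925°; wrapped into (−180°, 180°]: -43.075°.
Δφ = -44.056 − -34.323 = -9.733°.
a = sin²(Δφ/2) + cos φ₁ · cos φ₂ · sin²(Δλ/2) = 0.087186.
c = 2·atan2(√a, √(1−a)) = 0.59948 rad → d = 6371·c ≈ 3819.29 km.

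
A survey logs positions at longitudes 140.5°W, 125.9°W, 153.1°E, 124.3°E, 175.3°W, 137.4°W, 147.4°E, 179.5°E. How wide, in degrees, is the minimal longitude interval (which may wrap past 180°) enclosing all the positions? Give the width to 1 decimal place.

109.8°

Sort the longitudes: -175.3°, -140.5°, -137.4°, -125.9°, +124.3°, +147.4°, +153.1°, +179.5°.
Eastward gaps between consecutive values (wrapping around): 34.8°, 3.1°, 11.5°, 250.2°, 23.1°, 5.7°, 26.4°, 5.2°.
Largest gap = 250.2° ⇒ minimal covering band is its complement: 360° − 250.2° = 109.8°.
Band runs from +124.3° eastward to -125.9°, crossing the antimeridian.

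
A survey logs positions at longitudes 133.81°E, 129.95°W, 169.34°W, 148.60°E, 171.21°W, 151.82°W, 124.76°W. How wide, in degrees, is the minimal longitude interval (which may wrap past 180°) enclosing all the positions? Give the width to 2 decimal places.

Sort the longitudes: -171.21°, -169.34°, -151.82°, -129.95°, -124.76°, +133.81°, +148.60°.
Eastward gaps between consecutive values (wrapping around): 1.87°, 17.52°, 21.87°, 5.19°, 258.57°, 14.79°, 40.19°.
Largest gap = 258.57° ⇒ minimal covering band is its complement: 360° − 258.57° = 101.43°.
Band runs from +133.81° eastward to -124.76°, crossing the antimeridian.

101.43°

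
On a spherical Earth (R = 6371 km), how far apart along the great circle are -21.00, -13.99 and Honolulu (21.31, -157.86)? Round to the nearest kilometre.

16277 km

Δλ = -157.86 − -13.99 = -143.87°.
Δφ = 21.31 − -21.00 = 42.31°.
a = sin²(Δφ/2) + cos φ₁ · cos φ₂ · sin²(Δλ/2) = 0.916358.
c = 2·atan2(√a, √(1−a)) = 2.55479 rad → d = 6371·c ≈ 16276.58 km.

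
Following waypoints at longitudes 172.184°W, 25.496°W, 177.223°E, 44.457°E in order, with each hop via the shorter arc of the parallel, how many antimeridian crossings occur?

Leg 1: -172.184° → -25.496°, shortest Δλ = 146.688° (east) — does not cross 180°.
Leg 2: -25.496° → +177.223°, shortest Δλ = -157.281° (west) — crosses 180°.
Leg 3: +177.223° → +44.457°, shortest Δλ = -132.766° (west) — does not cross 180°.
Total crossings: 1.

1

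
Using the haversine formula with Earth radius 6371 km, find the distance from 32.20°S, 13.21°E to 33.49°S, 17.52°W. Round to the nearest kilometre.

2864 km

Δλ = -17.52 − 13.21 = -30.73°.
Δφ = -33.49 − -32.20 = -1.29°.
a = sin²(Δφ/2) + cos φ₁ · cos φ₂ · sin²(Δλ/2) = 0.049673.
c = 2·atan2(√a, √(1−a)) = 0.44952 rad → d = 6371·c ≈ 2863.92 km.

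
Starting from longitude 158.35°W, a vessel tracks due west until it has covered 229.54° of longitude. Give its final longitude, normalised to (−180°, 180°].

27.89°W

Start at -158.35°; shift −229.54° → -387.89°.
-387.89° lies outside (−180°, 180°]; add 360° → -27.89°.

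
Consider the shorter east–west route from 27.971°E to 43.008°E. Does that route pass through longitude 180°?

No

Signed shortest Δλ = ((43.008 − 27.971 + 180) mod 360) − 180 = 15.037°.
Going east by 15.037° from +27.971° reaches +43.008° without touching 180°.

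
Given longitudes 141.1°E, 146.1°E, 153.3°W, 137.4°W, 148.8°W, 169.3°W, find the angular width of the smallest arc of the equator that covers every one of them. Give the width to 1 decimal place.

Sort the longitudes: -169.3°, -153.3°, -148.8°, -137.4°, +141.1°, +146.1°.
Eastward gaps between consecutive values (wrapping around): 16.0°, 4.5°, 11.4°, 278.5°, 5.0°, 44.6°.
Largest gap = 278.5° ⇒ minimal covering band is its complement: 360° − 278.5° = 81.5°.
Band runs from +141.1° eastward to -137.4°, crossing the antimeridian.

81.5°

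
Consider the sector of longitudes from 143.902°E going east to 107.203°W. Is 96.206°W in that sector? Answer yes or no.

No

Band width going east from +143.902° to -107.203°: ((-107.203 − 143.902) mod 360) = 108.895°.
Offset of -96.206° east of the west edge: ((-96.206 − 143.902) mod 360) = 119.892°.
119.892° > 108.895° ⇒ outside.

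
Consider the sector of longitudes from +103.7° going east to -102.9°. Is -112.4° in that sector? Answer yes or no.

Yes

Band width going east from +103.7° to -102.9°: ((-102.9 − 103.7) mod 360) = 153.4°.
Offset of -112.4° east of the west edge: ((-112.4 − 103.7) mod 360) = 143.9°.
143.9° ≤ 153.4° ⇒ inside.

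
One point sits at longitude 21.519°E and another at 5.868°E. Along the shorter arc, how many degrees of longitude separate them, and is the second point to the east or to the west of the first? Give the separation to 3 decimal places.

15.651° west

Raw difference: 5.868 − 21.519 = -15.651°.
Normalise into (−180°, 180°]: -15.651° stays -15.651°.
Negative ⇒ the second point lies to the west; separation 15.651°.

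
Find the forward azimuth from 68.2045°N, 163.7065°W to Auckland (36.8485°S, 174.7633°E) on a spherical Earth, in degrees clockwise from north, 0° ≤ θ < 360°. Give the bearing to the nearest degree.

Δλ = 174.7633 − -163.7065 = 338.4698°; wrapped into (−180°, 180°]: -21.5302°.
θ = atan2( sin Δλ · cos φ₂ , cos φ₁ · sin φ₂ − sin φ₁ · cos φ₂ · cos Δλ )
  = atan2(-0.29368, -0.91384) = -162.184° → normalised to [0°, 360°): 197.816°.

198°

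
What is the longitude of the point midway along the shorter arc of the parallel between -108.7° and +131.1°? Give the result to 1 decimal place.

-168.8°

Signed shortest Δλ from -108.7° to +131.1° is -120.2°.
Midpoint longitude = -108.7° + (-120.2°)/2 = -108.7° − 60.1° = -168.8°.
(The naïve average (-108.7 + +131.1)/2 = 11.2° is on the wrong side of the globe.)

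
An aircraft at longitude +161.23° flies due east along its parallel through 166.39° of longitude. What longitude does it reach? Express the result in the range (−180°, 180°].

Start at +161.23°; shift +166.39° → +327.62°.
+327.62° lies outside (−180°, 180°]; subtract 360° → -32.38°.

-32.38°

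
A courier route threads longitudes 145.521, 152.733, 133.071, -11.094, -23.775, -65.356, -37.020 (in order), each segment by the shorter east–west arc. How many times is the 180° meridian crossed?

Leg 1: +145.521° → +152.733°, shortest Δλ = 7.212° (east) — does not cross 180°.
Leg 2: +152.733° → +133.071°, shortest Δλ = -19.662° (west) — does not cross 180°.
Leg 3: +133.071° → -11.094°, shortest Δλ = -144.165° (west) — does not cross 180°.
Leg 4: -11.094° → -23.775°, shortest Δλ = -12.681° (west) — does not cross 180°.
Leg 5: -23.775° → -65.356°, shortest Δλ = -41.581° (west) — does not cross 180°.
Leg 6: -65.356° → -37.020°, shortest Δλ = 28.336° (east) — does not cross 180°.
Total crossings: 0.

0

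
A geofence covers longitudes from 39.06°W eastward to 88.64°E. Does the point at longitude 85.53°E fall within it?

Yes

Band width going east from -39.06° to +88.64°: ((88.64 − -39.06) mod 360) = 127.70°.
Offset of +85.53° east of the west edge: ((85.53 − -39.06) mod 360) = 124.59°.
124.59° ≤ 127.70° ⇒ inside.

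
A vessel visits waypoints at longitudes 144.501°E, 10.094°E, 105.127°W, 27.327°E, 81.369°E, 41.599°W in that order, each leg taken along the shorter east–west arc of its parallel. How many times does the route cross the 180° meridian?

0

Leg 1: +144.501° → +10.094°, shortest Δλ = -134.407° (west) — does not cross 180°.
Leg 2: +10.094° → -105.127°, shortest Δλ = -115.221° (west) — does not cross 180°.
Leg 3: -105.127° → +27.327°, shortest Δλ = 132.454° (east) — does not cross 180°.
Leg 4: +27.327° → +81.369°, shortest Δλ = 54.042° (east) — does not cross 180°.
Leg 5: +81.369° → -41.599°, shortest Δλ = -122.968° (west) — does not cross 180°.
Total crossings: 0.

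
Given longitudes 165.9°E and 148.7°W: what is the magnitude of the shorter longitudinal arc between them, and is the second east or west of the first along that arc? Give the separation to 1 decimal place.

45.4° east

Raw difference: -148.7 − 165.9 = -314.6°.
Normalise into (−180°, 180°]: -314.6° + 360° = 45.4°.
Positive ⇒ the second point lies to the east; separation 45.4°.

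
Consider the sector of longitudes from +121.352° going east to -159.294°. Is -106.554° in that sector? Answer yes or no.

Band width going east from +121.352° to -159.294°: ((-159.294 − 121.352) mod 360) = 79.354°.
Offset of -106.554° east of the west edge: ((-106.554 − 121.352) mod 360) = 132.094°.
132.094° > 79.354° ⇒ outside.

No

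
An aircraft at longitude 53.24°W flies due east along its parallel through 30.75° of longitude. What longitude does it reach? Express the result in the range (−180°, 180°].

22.49°W

Start at -53.24°; shift +30.75° → -22.49°.
-22.49° already lies in (−180°, 180°].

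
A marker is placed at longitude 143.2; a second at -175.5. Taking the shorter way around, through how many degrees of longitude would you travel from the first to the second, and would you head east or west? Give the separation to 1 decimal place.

41.3° east

Raw difference: -175.5 − 143.2 = -318.7°.
Normalise into (−180°, 180°]: -318.7° + 360° = 41.3°.
Positive ⇒ the second point lies to the east; separation 41.3°.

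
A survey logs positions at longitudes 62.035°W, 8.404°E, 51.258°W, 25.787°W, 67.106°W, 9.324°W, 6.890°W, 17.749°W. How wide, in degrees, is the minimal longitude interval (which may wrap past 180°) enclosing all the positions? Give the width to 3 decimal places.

Sort the longitudes: -67.106°, -62.035°, -51.258°, -25.787°, -17.749°, -9.324°, -6.890°, +8.404°.
Eastward gaps between consecutive values (wrapping around): 5.071°, 10.777°, 25.471°, 8.038°, 8.425°, 2.434°, 15.294°, 284.490°.
Largest gap = 284.490° ⇒ minimal covering band is its complement: 360° − 284.490° = 75.510°.
Band runs from -67.106° eastward to +8.404°.

75.510°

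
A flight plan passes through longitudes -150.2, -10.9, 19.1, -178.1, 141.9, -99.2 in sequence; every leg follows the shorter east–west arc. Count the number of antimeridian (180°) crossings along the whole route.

3

Leg 1: -150.2° → -10.9°, shortest Δλ = 139.3° (east) — does not cross 180°.
Leg 2: -10.9° → +19.1°, shortest Δλ = 30.0° (east) — does not cross 180°.
Leg 3: +19.1° → -178.1°, shortest Δλ = 162.8° (east) — crosses 180°.
Leg 4: -178.1° → +141.9°, shortest Δλ = -40.0° (west) — crosses 180°.
Leg 5: +141.9° → -99.2°, shortest Δλ = 118.9° (east) — crosses 180°.
Total crossings: 3.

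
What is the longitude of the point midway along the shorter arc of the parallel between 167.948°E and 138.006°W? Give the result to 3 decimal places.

165.029°W

Signed shortest Δλ from +167.948° to -138.006° is +54.046°.
Midpoint longitude = +167.948° + (+54.046°)/2 = +167.948° + 27.023° = +194.971°.
Normalise into (−180°, 180°]: -165.029°.
(The naïve average (+167.948 + -138.006)/2 = 14.971° is on the wrong side of the globe.)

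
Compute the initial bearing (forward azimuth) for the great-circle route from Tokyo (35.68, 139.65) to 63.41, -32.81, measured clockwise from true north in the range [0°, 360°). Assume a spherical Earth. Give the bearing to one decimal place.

Δλ = -32.81 − 139.65 = -172.46°.
θ = atan2( sin Δλ · cos φ₂ , cos φ₁ · sin φ₂ − sin φ₁ · cos φ₂ · cos Δλ )
  = atan2(-0.05873, 0.98518) = -3.412° → normalised to [0°, 360°): 356.588°.

356.6°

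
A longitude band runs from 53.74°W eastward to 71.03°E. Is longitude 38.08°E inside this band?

Band width going east from -53.74° to +71.03°: ((71.03 − -53.74) mod 360) = 124.77°.
Offset of +38.08° east of the west edge: ((38.08 − -53.74) mod 360) = 91.82°.
91.82° ≤ 124.77° ⇒ inside.

Yes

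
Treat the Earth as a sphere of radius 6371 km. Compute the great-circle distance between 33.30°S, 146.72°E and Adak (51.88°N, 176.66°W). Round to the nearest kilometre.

10121 km

Δλ = -176.66 − 146.72 = -323.38°; wrapped into (−180°, 180°]: 36.62°.
Δφ = 51.88 − -33.30 = 85.18°.
a = sin²(Δφ/2) + cos φ₁ · cos φ₂ · sin²(Δλ/2) = 0.508909.
c = 2·atan2(√a, √(1−a)) = 1.58862 rad → d = 6371·c ≈ 10121.07 km.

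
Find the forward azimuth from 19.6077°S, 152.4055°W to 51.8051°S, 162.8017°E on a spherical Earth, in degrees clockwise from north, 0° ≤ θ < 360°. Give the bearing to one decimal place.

Δλ = 162.8017 − -152.4055 = 315.2072°; wrapped into (−180°, 180°]: -44.7928°.
θ = atan2( sin Δλ · cos φ₂ , cos φ₁ · sin φ₂ − sin φ₁ · cos φ₂ · cos Δλ )
  = atan2(-0.43565, -0.59308) = -143.701° → normalised to [0°, 360°): 216.299°.

216.3°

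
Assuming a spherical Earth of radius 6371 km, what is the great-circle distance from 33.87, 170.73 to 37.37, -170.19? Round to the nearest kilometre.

Δλ = -170.19 − 170.73 = -340.92°; wrapped into (−180°, 180°]: 19.08°.
Δφ = 37.37 − 33.87 = 3.50°.
a = sin²(Δφ/2) + cos φ₁ · cos φ₂ · sin²(Δλ/2) = 0.019058.
c = 2·atan2(√a, √(1−a)) = 0.27699 rad → d = 6371·c ≈ 1764.69 km.

1765 km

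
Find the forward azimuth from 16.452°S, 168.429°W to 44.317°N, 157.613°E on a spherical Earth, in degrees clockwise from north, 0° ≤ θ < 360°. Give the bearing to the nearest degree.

335°

Δλ = 157.613 − -168.429 = 326.042°; wrapped into (−180°, 180°]: -33.958°.
θ = atan2( sin Δλ · cos φ₂ , cos φ₁ · sin φ₂ − sin φ₁ · cos φ₂ · cos Δλ )
  = atan2(-0.39966, 0.83810) = -25.495° → normalised to [0°, 360°): 334.505°.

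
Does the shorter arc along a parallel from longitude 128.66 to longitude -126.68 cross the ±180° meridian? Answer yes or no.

Naïve |-126.68 − 128.66| = 255.34° > 180°, so the shorter arc goes the other way round — across 180°.
Signed shortest Δλ = ((-126.68 − 128.66 + 180) mod 360) − 180 = 104.66°.
Going east by 104.66° from +128.66° passes through 180° before reaching -126.68°.

Yes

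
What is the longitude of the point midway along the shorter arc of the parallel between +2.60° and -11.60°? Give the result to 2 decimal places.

Signed shortest Δλ from +2.60° to -11.60° is -14.20°.
Midpoint longitude = +2.60° + (-14.20°)/2 = +2.60° − 7.10° = -4.50°.

-4.50°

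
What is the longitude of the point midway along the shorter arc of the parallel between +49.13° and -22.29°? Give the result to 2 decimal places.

+13.42°

Signed shortest Δλ from +49.13° to -22.29° is -71.42°.
Midpoint longitude = +49.13° + (-71.42°)/2 = +49.13° − 35.71° = +13.42°.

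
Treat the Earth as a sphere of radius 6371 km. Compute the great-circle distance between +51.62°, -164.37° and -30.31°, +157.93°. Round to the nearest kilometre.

Δλ = 157.93 − -164.37 = 322.30°; wrapped into (−180°, 180°]: -37.70°.
Δφ = -30.31 − 51.62 = -81.93°.
a = sin²(Δφ/2) + cos φ₁ · cos φ₂ · sin²(Δλ/2) = 0.485761.
c = 2·atan2(√a, √(1−a)) = 1.54231 rad → d = 6371·c ≈ 9826.09 km.

9826 km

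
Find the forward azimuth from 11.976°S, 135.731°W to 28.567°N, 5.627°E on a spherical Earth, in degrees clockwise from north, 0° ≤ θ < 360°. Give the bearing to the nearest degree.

59°

Δλ = 5.627 − -135.731 = 141.358°.
θ = atan2( sin Δλ · cos φ₂ , cos φ₁ · sin φ₂ − sin φ₁ · cos φ₂ · cos Δλ )
  = atan2(0.54843, 0.32544) = 59.315° → normalised to [0°, 360°): 59.315°.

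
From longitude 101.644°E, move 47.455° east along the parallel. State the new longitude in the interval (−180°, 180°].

149.099°E

Start at +101.644°; shift +47.455° → +149.099°.
+149.099° already lies in (−180°, 180°].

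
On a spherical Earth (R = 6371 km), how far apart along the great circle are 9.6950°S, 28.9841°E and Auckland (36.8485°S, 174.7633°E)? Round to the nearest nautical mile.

Δλ = 174.7633 − 28.9841 = 145.7792°.
Δφ = -36.8485 − -9.6950 = -27.1535°.
a = sin²(Δφ/2) + cos φ₁ · cos φ₂ · sin²(Δλ/2) = 0.775622.
c = 2·atan2(√a, √(1−a)) = 2.15465 rad → d = 6371·c ≈ 13727.29 km ≈ 7412.14 nmi.

7412 nmi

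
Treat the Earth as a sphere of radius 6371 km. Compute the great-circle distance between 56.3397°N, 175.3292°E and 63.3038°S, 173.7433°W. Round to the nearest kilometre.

13337 km

Δλ = -173.7433 − 175.3292 = -349.0725°; wrapped into (−180°, 180°]: 10.9275°.
Δφ = -63.3038 − 56.3397 = -119.6435°.
a = sin²(Δφ/2) + cos φ₁ · cos φ₂ · sin²(Δλ/2) = 0.749558.
c = 2·atan2(√a, √(1−a)) = 2.09338 rad → d = 6371·c ≈ 13336.90 km.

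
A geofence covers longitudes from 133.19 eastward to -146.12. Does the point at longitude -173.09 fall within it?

Yes

Band width going east from +133.19° to -146.12°: ((-146.12 − 133.19) mod 360) = 80.69°.
Offset of -173.09° east of the west edge: ((-173.09 − 133.19) mod 360) = 53.72°.
53.72° ≤ 80.69° ⇒ inside.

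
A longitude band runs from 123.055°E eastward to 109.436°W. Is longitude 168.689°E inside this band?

Yes

Band width going east from +123.055° to -109.436°: ((-109.436 − 123.055) mod 360) = 127.509°.
Offset of +168.689° east of the west edge: ((168.689 − 123.055) mod 360) = 45.634°.
45.634° ≤ 127.509° ⇒ inside.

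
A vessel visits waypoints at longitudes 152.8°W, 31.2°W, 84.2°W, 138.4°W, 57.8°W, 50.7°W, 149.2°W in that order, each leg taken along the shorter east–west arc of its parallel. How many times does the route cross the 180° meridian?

0

Leg 1: -152.8° → -31.2°, shortest Δλ = 121.6° (east) — does not cross 180°.
Leg 2: -31.2° → -84.2°, shortest Δλ = -53.0° (west) — does not cross 180°.
Leg 3: -84.2° → -138.4°, shortest Δλ = -54.2° (west) — does not cross 180°.
Leg 4: -138.4° → -57.8°, shortest Δλ = 80.6° (east) — does not cross 180°.
Leg 5: -57.8° → -50.7°, shortest Δλ = 7.1° (east) — does not cross 180°.
Leg 6: -50.7° → -149.2°, shortest Δλ = -98.5° (west) — does not cross 180°.
Total crossings: 0.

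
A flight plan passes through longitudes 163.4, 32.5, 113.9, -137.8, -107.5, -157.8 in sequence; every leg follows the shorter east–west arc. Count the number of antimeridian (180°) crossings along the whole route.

1

Leg 1: +163.4° → +32.5°, shortest Δλ = -130.9° (west) — does not cross 180°.
Leg 2: +32.5° → +113.9°, shortest Δλ = 81.4° (east) — does not cross 180°.
Leg 3: +113.9° → -137.8°, shortest Δλ = 108.3° (east) — crosses 180°.
Leg 4: -137.8° → -107.5°, shortest Δλ = 30.3° (east) — does not cross 180°.
Leg 5: -107.5° → -157.8°, shortest Δλ = -50.3° (west) — does not cross 180°.
Total crossings: 1.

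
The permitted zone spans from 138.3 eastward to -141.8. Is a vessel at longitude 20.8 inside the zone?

Band width going east from +138.3° to -141.8°: ((-141.8 − 138.3) mod 360) = 79.9°.
Offset of +20.8° east of the west edge: ((20.8 − 138.3) mod 360) = 242.5°.
242.5° > 79.9° ⇒ outside.

No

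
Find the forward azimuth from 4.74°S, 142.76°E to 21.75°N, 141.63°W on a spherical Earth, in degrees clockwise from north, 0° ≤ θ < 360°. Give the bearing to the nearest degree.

Δλ = -141.63 − 142.76 = -284.39°; wrapped into (−180°, 180°]: 75.61°.
θ = atan2( sin Δλ · cos φ₂ , cos φ₁ · sin φ₂ − sin φ₁ · cos φ₂ · cos Δλ )
  = atan2(0.89967, 0.38836) = 66.651° → normalised to [0°, 360°): 66.651°.

67°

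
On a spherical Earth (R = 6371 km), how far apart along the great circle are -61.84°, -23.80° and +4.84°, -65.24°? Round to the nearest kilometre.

Δλ = -65.24 − -23.80 = -41.44°.
Δφ = 4.84 − -61.84 = 66.68°.
a = sin²(Δφ/2) + cos φ₁ · cos φ₂ · sin²(Δλ/2) = 0.360931.
c = 2·atan2(√a, √(1−a)) = 1.28894 rad → d = 6371·c ≈ 8211.84 km.

8212 km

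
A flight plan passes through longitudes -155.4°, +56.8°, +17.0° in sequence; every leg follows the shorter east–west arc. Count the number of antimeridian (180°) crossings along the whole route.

Leg 1: -155.4° → +56.8°, shortest Δλ = -147.8° (west) — crosses 180°.
Leg 2: +56.8° → +17.0°, shortest Δλ = -39.8° (west) — does not cross 180°.
Total crossings: 1.

1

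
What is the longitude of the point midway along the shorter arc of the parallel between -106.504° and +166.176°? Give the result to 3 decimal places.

Signed shortest Δλ from -106.504° to +166.176° is -87.320°.
Midpoint longitude = -106.504° + (-87.320°)/2 = -106.504° − 43.660° = -150.164°.
(The naïve average (-106.504 + +166.176)/2 = 29.836° is on the wrong side of the globe.)

-150.164°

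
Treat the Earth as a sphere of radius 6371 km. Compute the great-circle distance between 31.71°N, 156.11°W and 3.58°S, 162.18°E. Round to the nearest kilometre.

Δλ = 162.18 − -156.11 = 318.29°; wrapped into (−180°, 180°]: -41.71°.
Δφ = -3.58 − 31.71 = -35.29°.
a = sin²(Δφ/2) + cos φ₁ · cos φ₂ · sin²(Δλ/2) = 0.199490.
c = 2·atan2(√a, √(1−a)) = 0.92602 rad → d = 6371·c ≈ 5899.67 km.

5900 km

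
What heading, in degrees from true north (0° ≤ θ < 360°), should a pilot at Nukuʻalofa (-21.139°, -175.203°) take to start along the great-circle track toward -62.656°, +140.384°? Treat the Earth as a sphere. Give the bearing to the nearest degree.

204°

Δλ = 140.384 − -175.203 = 315.587°; wrapped into (−180°, 180°]: -44.413°.
θ = atan2( sin Δλ · cos φ₂ , cos φ₁ · sin φ₂ − sin φ₁ · cos φ₂ · cos Δλ )
  = atan2(-0.32145, -0.71017) = -155.646° → normalised to [0°, 360°): 204.354°.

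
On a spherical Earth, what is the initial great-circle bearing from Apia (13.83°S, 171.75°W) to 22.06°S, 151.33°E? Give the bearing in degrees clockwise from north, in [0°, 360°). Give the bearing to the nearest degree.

Δλ = 151.33 − -171.75 = 323.08°; wrapped into (−180°, 180°]: -36.92°.
θ = atan2( sin Δλ · cos φ₂ , cos φ₁ · sin φ₂ − sin φ₁ · cos φ₂ · cos Δλ )
  = atan2(-0.55672, -0.18757) = -108.620° → normalised to [0°, 360°): 251.380°.

251°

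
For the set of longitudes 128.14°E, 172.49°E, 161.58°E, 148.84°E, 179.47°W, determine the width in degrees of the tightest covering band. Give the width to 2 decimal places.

Sort the longitudes: -179.47°, +128.14°, +148.84°, +161.58°, +172.49°.
Eastward gaps between consecutive values (wrapping around): 307.61°, 20.70°, 12.74°, 10.91°, 8.04°.
Largest gap = 307.61° ⇒ minimal covering band is its complement: 360° − 307.61° = 52.39°.
Band runs from +128.14° eastward to -179.47°, crossing the antimeridian.

52.39°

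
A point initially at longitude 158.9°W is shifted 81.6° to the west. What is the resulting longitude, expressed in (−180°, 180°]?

119.5°E

Start at -158.9°; shift −81.6° → -240.5°.
-240.5° lies outside (−180°, 180°]; add 360° → +119.5°.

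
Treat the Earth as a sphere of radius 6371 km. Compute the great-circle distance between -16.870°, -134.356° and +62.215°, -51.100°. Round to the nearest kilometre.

Δλ = -51.100 − -134.356 = 83.256°.
Δφ = 62.215 − -16.870 = 79.085°.
a = sin²(Δφ/2) + cos φ₁ · cos φ₂ · sin²(Δλ/2) = 0.602178.
c = 2·atan2(√a, √(1−a)) = 1.77660 rad → d = 6371·c ≈ 11318.73 km.

11319 km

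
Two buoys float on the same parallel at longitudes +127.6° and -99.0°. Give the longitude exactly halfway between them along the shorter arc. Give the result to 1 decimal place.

-165.7°

Signed shortest Δλ from +127.6° to -99.0° is +133.4°.
Midpoint longitude = +127.6° + (+133.4°)/2 = +127.6° + 66.7° = +194.3°.
Normalise into (−180°, 180°]: -165.7°.
(The naïve average (+127.6 + -99.0)/2 = 14.3° is on the wrong side of the globe.)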